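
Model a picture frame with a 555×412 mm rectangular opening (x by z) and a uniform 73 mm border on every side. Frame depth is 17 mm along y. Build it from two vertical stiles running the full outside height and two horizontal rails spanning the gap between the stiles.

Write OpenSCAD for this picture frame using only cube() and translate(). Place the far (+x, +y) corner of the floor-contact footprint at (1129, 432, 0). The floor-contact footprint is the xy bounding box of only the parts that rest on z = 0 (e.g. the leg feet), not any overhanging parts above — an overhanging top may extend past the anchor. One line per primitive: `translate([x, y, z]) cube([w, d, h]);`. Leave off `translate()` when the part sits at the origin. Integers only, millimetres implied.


translate([428, 415, 0]) cube([73, 17, 558]);
translate([1056, 415, 0]) cube([73, 17, 558]);
translate([501, 415, 0]) cube([555, 17, 73]);
translate([501, 415, 485]) cube([555, 17, 73]);


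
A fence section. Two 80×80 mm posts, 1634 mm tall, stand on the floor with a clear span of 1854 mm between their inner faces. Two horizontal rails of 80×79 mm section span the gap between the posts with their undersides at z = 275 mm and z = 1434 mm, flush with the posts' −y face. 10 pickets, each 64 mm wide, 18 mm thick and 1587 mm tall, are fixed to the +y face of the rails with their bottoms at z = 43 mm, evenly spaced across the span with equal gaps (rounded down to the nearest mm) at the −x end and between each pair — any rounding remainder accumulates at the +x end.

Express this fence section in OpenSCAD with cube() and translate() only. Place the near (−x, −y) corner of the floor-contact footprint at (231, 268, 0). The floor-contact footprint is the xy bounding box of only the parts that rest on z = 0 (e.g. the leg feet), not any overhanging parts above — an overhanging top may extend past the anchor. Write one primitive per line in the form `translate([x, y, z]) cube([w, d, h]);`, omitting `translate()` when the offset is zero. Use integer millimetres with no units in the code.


translate([231, 268, 0]) cube([80, 80, 1634]);
translate([2165, 268, 0]) cube([80, 80, 1634]);
translate([311, 268, 275]) cube([1854, 80, 79]);
translate([311, 268, 1434]) cube([1854, 80, 79]);
translate([421, 348, 43]) cube([64, 18, 1587]);
translate([595, 348, 43]) cube([64, 18, 1587]);
translate([769, 348, 43]) cube([64, 18, 1587]);
translate([943, 348, 43]) cube([64, 18, 1587]);
translate([1117, 348, 43]) cube([64, 18, 1587]);
translate([1291, 348, 43]) cube([64, 18, 1587]);
translate([1465, 348, 43]) cube([64, 18, 1587]);
translate([1639, 348, 43]) cube([64, 18, 1587]);
translate([1813, 348, 43]) cube([64, 18, 1587]);
translate([1987, 348, 43]) cube([64, 18, 1587]);


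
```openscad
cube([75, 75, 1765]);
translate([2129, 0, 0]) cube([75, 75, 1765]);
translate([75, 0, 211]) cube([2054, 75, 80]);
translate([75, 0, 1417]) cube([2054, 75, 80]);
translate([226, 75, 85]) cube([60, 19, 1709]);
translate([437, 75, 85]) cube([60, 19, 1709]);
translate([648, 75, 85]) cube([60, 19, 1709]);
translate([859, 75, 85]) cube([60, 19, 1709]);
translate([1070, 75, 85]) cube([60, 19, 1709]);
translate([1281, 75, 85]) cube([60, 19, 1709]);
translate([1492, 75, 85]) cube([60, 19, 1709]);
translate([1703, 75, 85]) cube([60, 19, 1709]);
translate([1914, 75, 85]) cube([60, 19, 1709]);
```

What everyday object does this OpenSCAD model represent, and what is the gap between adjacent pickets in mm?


A fence section. The picket gap is 151 mm.

Two posts, two rails, 9 pickets — a fence section. Span 2054 mm holds 9 pickets of 60 mm with 10 equal gaps: ⌊(2054 − 9·60) / 10⌋ = 151 mm.


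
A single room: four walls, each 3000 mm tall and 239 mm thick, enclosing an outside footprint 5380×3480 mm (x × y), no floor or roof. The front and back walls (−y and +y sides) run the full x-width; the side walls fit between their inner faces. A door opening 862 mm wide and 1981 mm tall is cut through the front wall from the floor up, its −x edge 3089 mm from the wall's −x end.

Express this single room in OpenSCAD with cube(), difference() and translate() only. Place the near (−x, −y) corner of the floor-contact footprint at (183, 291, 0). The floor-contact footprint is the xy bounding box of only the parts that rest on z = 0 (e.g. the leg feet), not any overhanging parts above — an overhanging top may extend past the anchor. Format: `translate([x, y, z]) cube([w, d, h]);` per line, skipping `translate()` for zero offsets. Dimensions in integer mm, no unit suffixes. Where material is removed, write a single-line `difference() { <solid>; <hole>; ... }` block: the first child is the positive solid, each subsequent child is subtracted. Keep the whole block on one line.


difference() { translate([183, 291, 0]) cube([5380, 239, 3000]); translate([3272, 291, 0]) cube([862, 239, 1981]); }
translate([183, 3532, 0]) cube([5380, 239, 3000]);
translate([183, 530, 0]) cube([239, 3002, 3000]);
translate([5324, 530, 0]) cube([239, 3002, 3000]);


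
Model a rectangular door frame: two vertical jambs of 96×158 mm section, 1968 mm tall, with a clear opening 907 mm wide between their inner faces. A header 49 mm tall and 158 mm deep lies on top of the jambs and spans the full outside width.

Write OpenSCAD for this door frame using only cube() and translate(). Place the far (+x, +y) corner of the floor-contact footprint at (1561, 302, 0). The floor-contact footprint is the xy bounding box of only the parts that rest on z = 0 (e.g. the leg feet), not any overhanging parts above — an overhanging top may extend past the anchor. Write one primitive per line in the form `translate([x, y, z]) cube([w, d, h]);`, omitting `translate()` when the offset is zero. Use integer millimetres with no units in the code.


translate([462, 144, 0]) cube([96, 158, 1968]);
translate([1465, 144, 0]) cube([96, 158, 1968]);
translate([462, 144, 1968]) cube([1099, 158, 49]);


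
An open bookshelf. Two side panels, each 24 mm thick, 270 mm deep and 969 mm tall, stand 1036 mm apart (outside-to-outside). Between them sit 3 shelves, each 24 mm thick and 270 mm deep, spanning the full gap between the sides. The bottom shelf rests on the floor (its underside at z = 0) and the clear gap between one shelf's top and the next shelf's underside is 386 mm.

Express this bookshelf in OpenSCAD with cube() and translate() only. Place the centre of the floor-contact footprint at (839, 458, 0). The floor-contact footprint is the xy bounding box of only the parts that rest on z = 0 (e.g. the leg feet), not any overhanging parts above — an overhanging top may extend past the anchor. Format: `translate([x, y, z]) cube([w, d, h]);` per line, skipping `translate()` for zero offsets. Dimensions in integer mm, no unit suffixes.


translate([321, 323, 0]) cube([24, 270, 969]);
translate([1333, 323, 0]) cube([24, 270, 969]);
translate([345, 323, 0]) cube([988, 270, 24]);
translate([345, 323, 410]) cube([988, 270, 24]);
translate([345, 323, 820]) cube([988, 270, 24]);


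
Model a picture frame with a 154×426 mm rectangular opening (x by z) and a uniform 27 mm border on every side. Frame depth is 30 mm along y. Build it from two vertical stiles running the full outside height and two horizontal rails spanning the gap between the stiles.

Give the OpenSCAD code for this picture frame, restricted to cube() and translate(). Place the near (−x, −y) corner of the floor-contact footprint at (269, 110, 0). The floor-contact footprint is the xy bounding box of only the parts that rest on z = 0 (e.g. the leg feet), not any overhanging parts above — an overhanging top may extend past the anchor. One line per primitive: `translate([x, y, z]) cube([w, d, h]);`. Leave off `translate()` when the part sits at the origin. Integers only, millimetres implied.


translate([269, 110, 0]) cube([27, 30, 480]);
translate([450, 110, 0]) cube([27, 30, 480]);
translate([296, 110, 0]) cube([154, 30, 27]);
translate([296, 110, 453]) cube([154, 30, 27]);


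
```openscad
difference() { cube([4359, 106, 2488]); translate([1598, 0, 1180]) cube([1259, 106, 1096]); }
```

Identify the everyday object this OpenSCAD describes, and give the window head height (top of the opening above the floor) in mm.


A wall with a window opening. The window head height is 2276 mm.

A wall with a rectangular opening subtracted — a window. Sill at z = 1180, opening 1096 mm tall, so the head is at 1180 + 1096 = 2276 mm.


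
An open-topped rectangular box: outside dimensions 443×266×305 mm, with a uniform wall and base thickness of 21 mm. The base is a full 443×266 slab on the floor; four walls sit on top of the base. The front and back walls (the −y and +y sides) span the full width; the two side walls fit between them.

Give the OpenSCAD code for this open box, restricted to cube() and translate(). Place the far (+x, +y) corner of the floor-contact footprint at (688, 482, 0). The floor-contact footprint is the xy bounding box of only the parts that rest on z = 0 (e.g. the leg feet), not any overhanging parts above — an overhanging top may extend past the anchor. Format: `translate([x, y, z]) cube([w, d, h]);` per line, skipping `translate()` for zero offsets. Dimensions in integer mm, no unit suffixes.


translate([245, 216, 0]) cube([443, 266, 21]);
translate([245, 216, 21]) cube([443, 21, 284]);
translate([245, 461, 21]) cube([443, 21, 284]);
translate([245, 237, 21]) cube([21, 224, 284]);
translate([667, 237, 21]) cube([21, 224, 284]);


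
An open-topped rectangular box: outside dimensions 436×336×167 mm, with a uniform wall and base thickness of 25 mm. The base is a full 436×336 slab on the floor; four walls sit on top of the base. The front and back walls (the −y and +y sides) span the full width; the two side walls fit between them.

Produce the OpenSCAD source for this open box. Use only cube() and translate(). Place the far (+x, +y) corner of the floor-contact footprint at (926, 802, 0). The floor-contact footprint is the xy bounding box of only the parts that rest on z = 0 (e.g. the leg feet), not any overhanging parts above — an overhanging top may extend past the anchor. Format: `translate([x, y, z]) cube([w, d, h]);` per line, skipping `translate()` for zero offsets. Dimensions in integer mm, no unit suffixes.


translate([490, 466, 0]) cube([436, 336, 25]);
translate([490, 466, 25]) cube([436, 25, 142]);
translate([490, 777, 25]) cube([436, 25, 142]);
translate([490, 491, 25]) cube([25, 286, 142]);
translate([901, 491, 25]) cube([25, 286, 142]);


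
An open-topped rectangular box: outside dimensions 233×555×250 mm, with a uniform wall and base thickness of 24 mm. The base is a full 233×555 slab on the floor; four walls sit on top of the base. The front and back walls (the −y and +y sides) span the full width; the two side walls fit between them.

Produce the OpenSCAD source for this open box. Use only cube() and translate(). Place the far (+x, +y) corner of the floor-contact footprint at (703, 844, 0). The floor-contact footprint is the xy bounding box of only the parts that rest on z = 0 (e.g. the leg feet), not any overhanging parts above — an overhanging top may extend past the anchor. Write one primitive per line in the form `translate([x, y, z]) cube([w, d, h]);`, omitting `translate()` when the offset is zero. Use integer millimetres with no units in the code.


translate([470, 289, 0]) cube([233, 555, 24]);
translate([470, 289, 24]) cube([233, 24, 226]);
translate([470, 820, 24]) cube([233, 24, 226]);
translate([470, 313, 24]) cube([24, 507, 226]);
translate([679, 313, 24]) cube([24, 507, 226]);


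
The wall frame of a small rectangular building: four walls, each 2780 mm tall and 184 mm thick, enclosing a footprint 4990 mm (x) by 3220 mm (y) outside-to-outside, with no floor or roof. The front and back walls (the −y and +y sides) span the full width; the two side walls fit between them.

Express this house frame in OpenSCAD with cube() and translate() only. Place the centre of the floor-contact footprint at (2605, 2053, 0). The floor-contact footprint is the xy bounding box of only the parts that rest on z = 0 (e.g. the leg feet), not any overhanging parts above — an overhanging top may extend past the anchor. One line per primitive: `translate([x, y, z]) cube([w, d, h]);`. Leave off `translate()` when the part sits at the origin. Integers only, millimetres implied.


translate([110, 443, 0]) cube([4990, 184, 2780]);
translate([110, 3479, 0]) cube([4990, 184, 2780]);
translate([110, 627, 0]) cube([184, 2852, 2780]);
translate([4916, 627, 0]) cube([184, 2852, 2780]);


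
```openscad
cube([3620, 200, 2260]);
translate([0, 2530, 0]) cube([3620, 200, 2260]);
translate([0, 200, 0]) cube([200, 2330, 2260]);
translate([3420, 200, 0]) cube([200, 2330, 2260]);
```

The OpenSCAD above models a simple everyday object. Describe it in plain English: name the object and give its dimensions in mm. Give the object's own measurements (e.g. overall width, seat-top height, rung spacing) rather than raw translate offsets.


The wall frame of a small rectangular building: four walls, each 2260 mm tall and 200 mm thick, enclosing a footprint 3620 mm (x) by 2730 mm (y) outside-to-outside, with no floor or roof. The front and back walls (the −y and +y sides) span the full width; the two side walls fit between them.


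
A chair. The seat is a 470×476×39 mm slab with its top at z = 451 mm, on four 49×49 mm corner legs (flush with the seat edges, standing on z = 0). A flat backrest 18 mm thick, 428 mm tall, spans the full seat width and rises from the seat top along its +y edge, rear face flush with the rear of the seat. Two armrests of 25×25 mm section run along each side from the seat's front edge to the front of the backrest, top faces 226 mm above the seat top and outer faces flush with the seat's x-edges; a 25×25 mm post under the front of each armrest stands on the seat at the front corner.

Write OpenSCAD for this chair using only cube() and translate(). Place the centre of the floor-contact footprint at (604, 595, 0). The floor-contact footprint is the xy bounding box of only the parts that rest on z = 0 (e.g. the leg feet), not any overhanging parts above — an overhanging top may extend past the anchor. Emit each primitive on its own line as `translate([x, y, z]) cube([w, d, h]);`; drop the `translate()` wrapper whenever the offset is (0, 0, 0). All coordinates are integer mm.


translate([369, 357, 412]) cube([470, 476, 39]);
translate([369, 357, 0]) cube([49, 49, 412]);
translate([790, 357, 0]) cube([49, 49, 412]);
translate([369, 784, 0]) cube([49, 49, 412]);
translate([790, 784, 0]) cube([49, 49, 412]);
translate([369, 815, 451]) cube([470, 18, 428]);
translate([369, 357, 652]) cube([25, 458, 25]);
translate([814, 357, 652]) cube([25, 458, 25]);
translate([369, 357, 451]) cube([25, 25, 201]);
translate([814, 357, 451]) cube([25, 25, 201]);


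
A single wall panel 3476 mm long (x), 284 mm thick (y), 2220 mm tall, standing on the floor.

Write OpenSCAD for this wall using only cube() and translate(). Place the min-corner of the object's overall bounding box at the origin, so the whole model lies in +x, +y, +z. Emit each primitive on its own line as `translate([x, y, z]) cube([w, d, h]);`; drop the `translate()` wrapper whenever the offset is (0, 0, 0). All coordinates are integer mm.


cube([3476, 284, 2220]);


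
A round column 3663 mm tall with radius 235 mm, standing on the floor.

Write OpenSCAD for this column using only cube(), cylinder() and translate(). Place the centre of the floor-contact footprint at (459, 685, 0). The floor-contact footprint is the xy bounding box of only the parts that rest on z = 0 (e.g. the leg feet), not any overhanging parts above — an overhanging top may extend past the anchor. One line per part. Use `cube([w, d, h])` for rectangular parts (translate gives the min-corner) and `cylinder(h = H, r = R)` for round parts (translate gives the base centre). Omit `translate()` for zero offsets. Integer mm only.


translate([459, 685, 0]) cylinder(h = 3663, r = 235);


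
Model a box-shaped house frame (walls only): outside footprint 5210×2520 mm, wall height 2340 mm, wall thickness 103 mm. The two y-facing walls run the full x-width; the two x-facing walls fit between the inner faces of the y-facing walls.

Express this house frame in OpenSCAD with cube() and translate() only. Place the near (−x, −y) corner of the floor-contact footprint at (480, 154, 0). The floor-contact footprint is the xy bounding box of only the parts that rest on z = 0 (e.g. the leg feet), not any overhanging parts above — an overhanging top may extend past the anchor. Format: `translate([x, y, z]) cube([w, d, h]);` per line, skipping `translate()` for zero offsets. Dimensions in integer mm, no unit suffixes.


translate([480, 154, 0]) cube([5210, 103, 2340]);
translate([480, 2571, 0]) cube([5210, 103, 2340]);
translate([480, 257, 0]) cube([103, 2314, 2340]);
translate([5587, 257, 0]) cube([103, 2314, 2340]);


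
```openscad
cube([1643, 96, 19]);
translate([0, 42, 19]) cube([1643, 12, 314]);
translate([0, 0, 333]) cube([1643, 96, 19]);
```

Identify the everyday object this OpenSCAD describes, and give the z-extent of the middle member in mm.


An I-beam. The web height is 314 mm.

Two wide flanges with a thin centred web — an I-beam. Overall 352 mm minus two 19 mm flanges gives a web of 352 − 2·19 = 314 mm.


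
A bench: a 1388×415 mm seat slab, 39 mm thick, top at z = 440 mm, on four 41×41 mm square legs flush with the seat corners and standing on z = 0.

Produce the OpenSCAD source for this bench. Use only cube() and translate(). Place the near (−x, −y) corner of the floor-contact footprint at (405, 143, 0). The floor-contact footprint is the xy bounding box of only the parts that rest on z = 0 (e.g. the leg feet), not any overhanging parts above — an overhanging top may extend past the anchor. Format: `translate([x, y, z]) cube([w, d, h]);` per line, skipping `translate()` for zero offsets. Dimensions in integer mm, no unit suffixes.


// leg_h = 440 − 39 = 401
translate([405, 143, 401]) cube([1388, 415, 39]);
translate([405, 143, 0]) cube([41, 41, 401]);
translate([405, 517, 0]) cube([41, 41, 401]);
translate([1752, 143, 0]) cube([41, 41, 401]);
translate([1752, 517, 0]) cube([41, 41, 401]);


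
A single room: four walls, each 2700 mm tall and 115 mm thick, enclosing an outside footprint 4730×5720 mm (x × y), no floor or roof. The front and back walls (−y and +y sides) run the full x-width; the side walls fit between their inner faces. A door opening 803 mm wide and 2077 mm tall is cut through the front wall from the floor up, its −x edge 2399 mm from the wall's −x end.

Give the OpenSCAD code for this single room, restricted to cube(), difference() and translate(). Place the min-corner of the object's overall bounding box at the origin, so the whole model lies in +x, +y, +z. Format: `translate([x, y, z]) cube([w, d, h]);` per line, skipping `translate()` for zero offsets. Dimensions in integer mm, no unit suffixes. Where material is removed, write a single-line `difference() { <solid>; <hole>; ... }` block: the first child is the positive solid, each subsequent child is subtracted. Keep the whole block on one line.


difference() { cube([4730, 115, 2700]); translate([2399, 0, 0]) cube([803, 115, 2077]); }
translate([0, 5605, 0]) cube([4730, 115, 2700]);
translate([0, 115, 0]) cube([115, 5490, 2700]);
translate([4615, 115, 0]) cube([115, 5490, 2700]);


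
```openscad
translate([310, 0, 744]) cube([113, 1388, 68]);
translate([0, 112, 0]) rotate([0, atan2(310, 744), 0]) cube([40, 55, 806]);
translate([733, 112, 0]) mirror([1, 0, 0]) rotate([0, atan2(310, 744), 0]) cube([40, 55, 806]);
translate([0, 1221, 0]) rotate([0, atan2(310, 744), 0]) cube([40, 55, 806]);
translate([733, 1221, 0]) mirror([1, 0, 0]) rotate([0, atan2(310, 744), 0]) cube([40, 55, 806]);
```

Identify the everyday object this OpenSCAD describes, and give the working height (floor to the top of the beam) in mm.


A sawhorse. The overall height is 812 mm.

A beam across two mirrored pairs of raked legs — a sawhorse. The beam's underside is at z = 744 (matching the legs' vertical rise in atan2(310, 744)) and the beam is 68 mm tall, so its top is at 744 + 68 = 812 mm. The raked legs top out at the beam's underside, so that is the highest point.


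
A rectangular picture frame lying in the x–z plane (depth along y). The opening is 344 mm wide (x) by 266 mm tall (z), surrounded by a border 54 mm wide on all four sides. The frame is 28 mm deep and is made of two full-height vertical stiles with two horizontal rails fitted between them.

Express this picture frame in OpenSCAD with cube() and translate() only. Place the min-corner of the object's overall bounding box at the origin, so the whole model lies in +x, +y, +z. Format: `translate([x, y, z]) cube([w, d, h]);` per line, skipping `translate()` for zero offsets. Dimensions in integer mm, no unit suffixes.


cube([54, 28, 374]);
translate([398, 0, 0]) cube([54, 28, 374]);
translate([54, 0, 0]) cube([344, 28, 54]);
translate([54, 0, 320]) cube([344, 28, 54]);


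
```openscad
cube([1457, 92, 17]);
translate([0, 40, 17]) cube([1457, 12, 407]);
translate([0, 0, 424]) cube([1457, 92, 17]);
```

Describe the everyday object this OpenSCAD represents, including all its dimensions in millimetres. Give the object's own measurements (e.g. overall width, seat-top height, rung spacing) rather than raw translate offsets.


An I-beam lying along x, 1457 mm long. Overall section height 441 mm. Two flanges 92 mm wide (y) and 17 mm thick, one on the floor and one at the top; a web 12 mm thick runs between them, centred on the flange width.


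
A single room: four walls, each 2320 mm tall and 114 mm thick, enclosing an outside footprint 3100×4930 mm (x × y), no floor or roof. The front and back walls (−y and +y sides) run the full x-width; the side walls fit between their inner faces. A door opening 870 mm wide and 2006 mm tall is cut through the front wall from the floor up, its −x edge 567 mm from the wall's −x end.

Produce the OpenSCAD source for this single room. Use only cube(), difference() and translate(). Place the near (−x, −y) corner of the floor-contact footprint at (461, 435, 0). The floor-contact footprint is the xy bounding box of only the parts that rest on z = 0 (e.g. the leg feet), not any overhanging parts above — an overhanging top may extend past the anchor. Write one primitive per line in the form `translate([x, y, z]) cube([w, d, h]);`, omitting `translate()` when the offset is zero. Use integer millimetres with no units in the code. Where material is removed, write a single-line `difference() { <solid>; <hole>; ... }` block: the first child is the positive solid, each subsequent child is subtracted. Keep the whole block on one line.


difference() { translate([461, 435, 0]) cube([3100, 114, 2320]); translate([1028, 435, 0]) cube([870, 114, 2006]); }
translate([461, 5251, 0]) cube([3100, 114, 2320]);
translate([461, 549, 0]) cube([114, 4702, 2320]);
translate([3447, 549, 0]) cube([114, 4702, 2320]);


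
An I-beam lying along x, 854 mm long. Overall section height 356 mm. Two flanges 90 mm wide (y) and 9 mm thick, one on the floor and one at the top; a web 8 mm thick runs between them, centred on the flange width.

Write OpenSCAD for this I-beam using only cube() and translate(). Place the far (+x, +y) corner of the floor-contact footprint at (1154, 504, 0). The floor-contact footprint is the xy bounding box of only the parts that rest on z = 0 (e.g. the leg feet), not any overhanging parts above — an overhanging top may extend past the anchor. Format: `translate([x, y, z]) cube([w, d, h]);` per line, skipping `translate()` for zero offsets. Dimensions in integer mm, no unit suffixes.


translate([300, 414, 0]) cube([854, 90, 9]);
translate([300, 455, 9]) cube([854, 8, 338]);
translate([300, 414, 347]) cube([854, 90, 9]);


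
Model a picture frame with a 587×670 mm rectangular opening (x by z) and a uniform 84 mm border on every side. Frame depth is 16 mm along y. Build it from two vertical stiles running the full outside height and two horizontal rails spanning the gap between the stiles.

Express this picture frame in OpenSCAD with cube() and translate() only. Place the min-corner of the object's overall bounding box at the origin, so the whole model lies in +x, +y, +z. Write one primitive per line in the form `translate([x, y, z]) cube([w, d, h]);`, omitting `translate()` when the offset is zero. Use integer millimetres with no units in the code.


cube([84, 16, 838]);
translate([671, 0, 0]) cube([84, 16, 838]);
translate([84, 0, 0]) cube([587, 16, 84]);
translate([84, 0, 754]) cube([587, 16, 84]);


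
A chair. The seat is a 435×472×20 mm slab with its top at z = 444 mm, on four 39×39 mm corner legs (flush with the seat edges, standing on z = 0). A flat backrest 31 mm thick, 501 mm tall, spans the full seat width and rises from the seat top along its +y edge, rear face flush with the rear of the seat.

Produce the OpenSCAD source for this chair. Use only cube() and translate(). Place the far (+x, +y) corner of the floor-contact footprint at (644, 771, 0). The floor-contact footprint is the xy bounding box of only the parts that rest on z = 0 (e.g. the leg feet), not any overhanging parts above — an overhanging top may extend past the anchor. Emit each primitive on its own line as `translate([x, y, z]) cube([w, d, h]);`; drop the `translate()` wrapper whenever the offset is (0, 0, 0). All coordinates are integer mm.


translate([209, 299, 424]) cube([435, 472, 20]);
translate([209, 299, 0]) cube([39, 39, 424]);
translate([605, 299, 0]) cube([39, 39, 424]);
translate([209, 732, 0]) cube([39, 39, 424]);
translate([605, 732, 0]) cube([39, 39, 424]);
translate([209, 740, 444]) cube([435, 31, 501]);


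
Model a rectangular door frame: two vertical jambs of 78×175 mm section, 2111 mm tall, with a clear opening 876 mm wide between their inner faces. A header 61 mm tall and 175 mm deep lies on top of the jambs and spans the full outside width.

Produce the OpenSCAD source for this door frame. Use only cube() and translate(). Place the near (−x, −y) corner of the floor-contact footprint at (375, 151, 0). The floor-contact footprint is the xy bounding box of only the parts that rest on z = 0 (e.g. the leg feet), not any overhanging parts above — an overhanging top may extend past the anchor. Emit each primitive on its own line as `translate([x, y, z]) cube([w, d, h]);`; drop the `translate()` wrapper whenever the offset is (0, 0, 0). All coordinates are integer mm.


translate([375, 151, 0]) cube([78, 175, 2111]);
translate([1329, 151, 0]) cube([78, 175, 2111]);
translate([375, 151, 2111]) cube([1032, 175, 61]);


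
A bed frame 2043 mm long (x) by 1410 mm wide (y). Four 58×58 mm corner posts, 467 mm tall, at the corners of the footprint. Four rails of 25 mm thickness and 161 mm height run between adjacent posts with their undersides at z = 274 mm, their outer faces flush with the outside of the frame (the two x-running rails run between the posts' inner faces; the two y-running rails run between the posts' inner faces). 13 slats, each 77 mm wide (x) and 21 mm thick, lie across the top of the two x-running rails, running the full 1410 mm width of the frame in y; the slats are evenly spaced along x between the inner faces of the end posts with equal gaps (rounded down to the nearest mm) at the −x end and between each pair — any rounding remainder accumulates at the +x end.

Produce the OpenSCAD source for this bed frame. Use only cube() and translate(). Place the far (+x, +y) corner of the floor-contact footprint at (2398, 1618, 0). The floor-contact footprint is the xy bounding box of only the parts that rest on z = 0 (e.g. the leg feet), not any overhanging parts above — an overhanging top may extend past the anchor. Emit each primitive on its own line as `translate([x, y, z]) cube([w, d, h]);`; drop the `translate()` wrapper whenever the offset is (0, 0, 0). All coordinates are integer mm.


translate([355, 208, 0]) cube([58, 58, 467]);
translate([355, 1560, 0]) cube([58, 58, 467]);
translate([2340, 208, 0]) cube([58, 58, 467]);
translate([2340, 1560, 0]) cube([58, 58, 467]);
translate([413, 208, 274]) cube([1927, 25, 161]);
translate([413, 1593, 274]) cube([1927, 25, 161]);
translate([355, 266, 274]) cube([25, 1294, 161]);
translate([2373, 266, 274]) cube([25, 1294, 161]);
translate([479, 208, 435]) cube([77, 1410, 21]);
translate([622, 208, 435]) cube([77, 1410, 21]);
translate([765, 208, 435]) cube([77, 1410, 21]);
translate([908, 208, 435]) cube([77, 1410, 21]);
translate([1051, 208, 435]) cube([77, 1410, 21]);
translate([1194, 208, 435]) cube([77, 1410, 21]);
translate([1337, 208, 435]) cube([77, 1410, 21]);
translate([1480, 208, 435]) cube([77, 1410, 21]);
translate([1623, 208, 435]) cube([77, 1410, 21]);
translate([1766, 208, 435]) cube([77, 1410, 21]);
translate([1909, 208, 435]) cube([77, 1410, 21]);
translate([2052, 208, 435]) cube([77, 1410, 21]);
translate([2195, 208, 435]) cube([77, 1410, 21]);


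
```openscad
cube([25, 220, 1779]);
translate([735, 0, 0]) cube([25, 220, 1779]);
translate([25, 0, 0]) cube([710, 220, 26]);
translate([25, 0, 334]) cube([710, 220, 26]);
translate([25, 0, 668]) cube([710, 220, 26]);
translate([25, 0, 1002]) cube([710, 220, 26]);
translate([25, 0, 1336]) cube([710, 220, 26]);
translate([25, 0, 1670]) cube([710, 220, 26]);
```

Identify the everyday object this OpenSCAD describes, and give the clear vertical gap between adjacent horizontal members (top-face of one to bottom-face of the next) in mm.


A bookshelf. The clear shelf gap is 308 mm.

Two tall side panels with 6 horizontal boards between them — a bookshelf. The first two shelf undersides are at z = 0 and z = 334; with shelf thickness 26, the clear gap is 334 − 0 − 26 = 308 mm.


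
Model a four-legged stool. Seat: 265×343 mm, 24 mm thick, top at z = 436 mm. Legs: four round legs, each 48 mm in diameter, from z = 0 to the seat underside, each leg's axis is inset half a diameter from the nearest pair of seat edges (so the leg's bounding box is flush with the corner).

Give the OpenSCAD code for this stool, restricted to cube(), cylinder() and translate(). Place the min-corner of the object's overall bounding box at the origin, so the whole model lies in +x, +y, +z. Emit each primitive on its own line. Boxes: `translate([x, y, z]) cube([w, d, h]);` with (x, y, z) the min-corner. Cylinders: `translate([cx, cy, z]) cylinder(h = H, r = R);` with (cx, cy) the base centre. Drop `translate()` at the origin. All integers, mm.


translate([0, 0, 412]) cube([265, 343, 24]);
translate([24, 24, 0]) cylinder(h = 412, r = 24);
translate([241, 24, 0]) cylinder(h = 412, r = 24);
translate([24, 319, 0]) cylinder(h = 412, r = 24);
translate([241, 319, 0]) cylinder(h = 412, r = 24);


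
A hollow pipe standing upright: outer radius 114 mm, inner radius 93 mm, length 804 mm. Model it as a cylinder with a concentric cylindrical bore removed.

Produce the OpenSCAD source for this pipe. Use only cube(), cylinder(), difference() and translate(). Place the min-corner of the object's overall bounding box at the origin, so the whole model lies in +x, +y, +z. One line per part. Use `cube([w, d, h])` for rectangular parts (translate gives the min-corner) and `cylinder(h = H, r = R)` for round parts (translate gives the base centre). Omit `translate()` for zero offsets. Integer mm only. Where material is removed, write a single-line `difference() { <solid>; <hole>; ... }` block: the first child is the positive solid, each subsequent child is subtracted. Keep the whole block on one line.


difference() { translate([114, 114, 0]) cylinder(h = 804, r = 114); translate([114, 114, 0]) cylinder(h = 804, r = 93); }


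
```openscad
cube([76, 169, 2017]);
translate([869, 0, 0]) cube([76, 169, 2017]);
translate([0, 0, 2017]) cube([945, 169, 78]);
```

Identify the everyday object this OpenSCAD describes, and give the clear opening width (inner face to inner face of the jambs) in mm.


A door frame. The clear opening width is 793 mm.

Two 2017 mm tall posts with a header on top — a door frame. The left jamb is 76 mm wide at x = 0; the right jamb starts at x = 869. The clear opening is 869 − 76 = 793 mm.


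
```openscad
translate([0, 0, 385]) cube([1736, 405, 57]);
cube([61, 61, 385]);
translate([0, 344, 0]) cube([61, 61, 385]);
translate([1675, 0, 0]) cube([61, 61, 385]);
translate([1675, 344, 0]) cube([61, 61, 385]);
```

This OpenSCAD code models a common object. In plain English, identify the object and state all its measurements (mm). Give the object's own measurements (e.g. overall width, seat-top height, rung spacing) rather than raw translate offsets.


A long wooden bench with a 1736 mm (x) × 405 mm (y) seat, 57 mm thick, its top surface 442 mm above the floor. Four 61 mm square legs at the seat corners, flush with the edges, run from z = 0 to the seat underside.


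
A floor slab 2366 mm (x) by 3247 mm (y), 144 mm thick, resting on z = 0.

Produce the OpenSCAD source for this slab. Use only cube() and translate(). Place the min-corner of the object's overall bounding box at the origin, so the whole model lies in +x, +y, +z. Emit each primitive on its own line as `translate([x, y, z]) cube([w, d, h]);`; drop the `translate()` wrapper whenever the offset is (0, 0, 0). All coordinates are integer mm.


cube([2366, 3247, 144]);


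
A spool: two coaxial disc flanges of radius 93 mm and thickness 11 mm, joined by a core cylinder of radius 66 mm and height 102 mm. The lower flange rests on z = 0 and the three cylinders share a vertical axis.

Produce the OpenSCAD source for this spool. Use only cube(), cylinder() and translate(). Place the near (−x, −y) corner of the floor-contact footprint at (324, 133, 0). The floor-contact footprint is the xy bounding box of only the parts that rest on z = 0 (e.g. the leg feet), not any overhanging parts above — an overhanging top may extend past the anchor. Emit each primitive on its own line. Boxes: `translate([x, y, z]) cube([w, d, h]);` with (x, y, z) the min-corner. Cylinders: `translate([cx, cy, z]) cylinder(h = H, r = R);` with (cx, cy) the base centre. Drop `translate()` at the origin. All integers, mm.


translate([417, 226, 0]) cylinder(h = 11, r = 93);
translate([417, 226, 11]) cylinder(h = 102, r = 66);
translate([417, 226, 113]) cylinder(h = 11, r = 93);


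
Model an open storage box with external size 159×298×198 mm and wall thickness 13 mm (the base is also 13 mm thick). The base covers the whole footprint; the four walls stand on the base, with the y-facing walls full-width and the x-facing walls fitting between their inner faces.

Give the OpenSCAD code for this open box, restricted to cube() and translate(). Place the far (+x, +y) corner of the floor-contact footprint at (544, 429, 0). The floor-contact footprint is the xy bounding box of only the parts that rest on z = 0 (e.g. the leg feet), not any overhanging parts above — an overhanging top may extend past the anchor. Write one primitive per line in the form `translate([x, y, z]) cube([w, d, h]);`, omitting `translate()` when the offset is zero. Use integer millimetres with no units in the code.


translate([385, 131, 0]) cube([159, 298, 13]);
translate([385, 131, 13]) cube([159, 13, 185]);
translate([385, 416, 13]) cube([159, 13, 185]);
translate([385, 144, 13]) cube([13, 272, 185]);
translate([531, 144, 13]) cube([13, 272, 185]);


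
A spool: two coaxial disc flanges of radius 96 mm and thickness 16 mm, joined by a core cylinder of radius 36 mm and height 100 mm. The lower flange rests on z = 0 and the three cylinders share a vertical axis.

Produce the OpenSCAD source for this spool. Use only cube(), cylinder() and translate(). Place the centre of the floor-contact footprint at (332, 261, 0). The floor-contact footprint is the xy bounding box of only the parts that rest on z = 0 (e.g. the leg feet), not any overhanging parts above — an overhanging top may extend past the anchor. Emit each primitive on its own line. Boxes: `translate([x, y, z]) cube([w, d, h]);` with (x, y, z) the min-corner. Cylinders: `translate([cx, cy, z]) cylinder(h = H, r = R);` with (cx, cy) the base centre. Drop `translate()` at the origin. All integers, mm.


translate([332, 261, 0]) cylinder(h = 16, r = 96);
translate([332, 261, 16]) cylinder(h = 100, r = 36);
translate([332, 261, 116]) cylinder(h = 16, r = 96);


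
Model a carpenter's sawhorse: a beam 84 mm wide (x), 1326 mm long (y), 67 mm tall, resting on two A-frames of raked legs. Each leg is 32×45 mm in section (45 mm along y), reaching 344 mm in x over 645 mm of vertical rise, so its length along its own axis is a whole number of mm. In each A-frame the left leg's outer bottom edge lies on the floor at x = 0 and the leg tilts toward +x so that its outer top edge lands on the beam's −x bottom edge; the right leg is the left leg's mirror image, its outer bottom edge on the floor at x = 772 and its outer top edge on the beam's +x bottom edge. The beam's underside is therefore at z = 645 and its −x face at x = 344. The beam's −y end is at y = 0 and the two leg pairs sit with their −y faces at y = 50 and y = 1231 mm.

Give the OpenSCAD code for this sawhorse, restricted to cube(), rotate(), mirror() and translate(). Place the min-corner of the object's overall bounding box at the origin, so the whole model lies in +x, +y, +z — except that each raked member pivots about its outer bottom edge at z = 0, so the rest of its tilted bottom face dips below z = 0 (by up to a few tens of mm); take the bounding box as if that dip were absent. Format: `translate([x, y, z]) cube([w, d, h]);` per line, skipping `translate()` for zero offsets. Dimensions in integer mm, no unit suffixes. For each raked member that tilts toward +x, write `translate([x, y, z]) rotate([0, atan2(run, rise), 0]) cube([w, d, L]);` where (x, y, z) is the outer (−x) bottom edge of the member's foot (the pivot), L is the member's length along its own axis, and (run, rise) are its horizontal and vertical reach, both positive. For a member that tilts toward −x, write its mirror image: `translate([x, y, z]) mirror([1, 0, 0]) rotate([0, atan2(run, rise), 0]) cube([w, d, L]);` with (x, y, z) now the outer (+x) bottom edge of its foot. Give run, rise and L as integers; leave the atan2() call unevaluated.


// leg length = √(344² + 645²) = 731
// right-leg outer foot x = 2·344 + 84 = 772
// beam min-corner = (344, 0, 645)
translate([344, 0, 645]) cube([84, 1326, 67]);
translate([0, 50, 0]) rotate([0, atan2(344, 645), 0]) cube([32, 45, 731]);
translate([772, 50, 0]) mirror([1, 0, 0]) rotate([0, atan2(344, 645), 0]) cube([32, 45, 731]);
translate([0, 1231, 0]) rotate([0, atan2(344, 645), 0]) cube([32, 45, 731]);
translate([772, 1231, 0]) mirror([1, 0, 0]) rotate([0, atan2(344, 645), 0]) cube([32, 45, 731]);


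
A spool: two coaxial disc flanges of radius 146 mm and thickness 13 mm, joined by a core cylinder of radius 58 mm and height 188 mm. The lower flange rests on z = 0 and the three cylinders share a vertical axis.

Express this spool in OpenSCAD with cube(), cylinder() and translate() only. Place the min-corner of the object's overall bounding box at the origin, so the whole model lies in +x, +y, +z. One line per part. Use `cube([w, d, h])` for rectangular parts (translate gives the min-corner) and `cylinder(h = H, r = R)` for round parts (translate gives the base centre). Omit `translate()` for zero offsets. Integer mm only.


translate([146, 146, 0]) cylinder(h = 13, r = 146);
translate([146, 146, 13]) cylinder(h = 188, r = 58);
translate([146, 146, 201]) cylinder(h = 13, r = 146);


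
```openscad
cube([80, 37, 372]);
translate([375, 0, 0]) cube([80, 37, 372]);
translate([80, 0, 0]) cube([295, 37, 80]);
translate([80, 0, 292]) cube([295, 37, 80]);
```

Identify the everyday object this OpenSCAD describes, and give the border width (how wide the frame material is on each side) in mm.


A picture frame. The border width is 80 mm.

Four thin pieces enclosing a rectangular opening — a picture frame. The two full-height stiles are 372 mm tall; the top rail sits at z = 292 and is 80 mm tall, so the border above the opening is 372 − 292 = 80 mm, matching the stile x-width.
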